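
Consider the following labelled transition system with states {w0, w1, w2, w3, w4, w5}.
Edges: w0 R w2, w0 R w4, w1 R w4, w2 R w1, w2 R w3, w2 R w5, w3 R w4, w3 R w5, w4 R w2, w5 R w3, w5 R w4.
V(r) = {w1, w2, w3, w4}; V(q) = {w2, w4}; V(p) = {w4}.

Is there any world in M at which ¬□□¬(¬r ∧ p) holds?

Let φ = ¬□□¬(¬r ∧ p). Evaluate φ at each world:
  w0 (successors {w2, w4}): φ is false.
  w1 (successors {w4}): φ is false.
  w2 (successors {w1, w3, w5}): φ is false.
  w3 (successors {w4, w5}): φ is false.
  w4 (successors {w2}): φ is false.
  w5 (successors {w3, w4}): φ is false.
For instance, at w1:
  At w1: □□¬(¬r ∧ p) is true, so ¬□□¬(¬r ∧ p) is false.
    At w1: □□¬(¬r ∧ p) requires □¬(¬r ∧ p) at every successor {w4}.
      At w4: □¬(¬r ∧ p) is true.
    So □□¬(¬r ∧ p) is true at w1.

No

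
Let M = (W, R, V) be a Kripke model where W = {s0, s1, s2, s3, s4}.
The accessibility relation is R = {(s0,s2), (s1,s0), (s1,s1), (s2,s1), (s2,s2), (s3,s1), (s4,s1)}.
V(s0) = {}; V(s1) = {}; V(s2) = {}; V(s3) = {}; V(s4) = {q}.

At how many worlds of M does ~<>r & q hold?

Recall that <>ψ holds at a world iff ψ holds at some accessible world.
Let φ = ~<>r & q. Evaluate φ at each world:
  s0 (successors {s2}): φ is false.
  s1 (successors {s0, s1}): φ is false.
  s2 (successors {s1, s2}): φ is false.
  s3 (successors {s1}): φ is false.
  s4 (successors {s1}): φ is true.
For instance, at s2:
  At s2: ~<>r is true, q is false, so ~<>r & q is false.
    At s2: <>r is false, so ~<>r is true.
      At s2: <>r requires r at some successor in {s1, s2}.
        At s1: r is false.
        At s2: r is false.
      So <>r is false at s2.
Satisfying worlds: {s4}

1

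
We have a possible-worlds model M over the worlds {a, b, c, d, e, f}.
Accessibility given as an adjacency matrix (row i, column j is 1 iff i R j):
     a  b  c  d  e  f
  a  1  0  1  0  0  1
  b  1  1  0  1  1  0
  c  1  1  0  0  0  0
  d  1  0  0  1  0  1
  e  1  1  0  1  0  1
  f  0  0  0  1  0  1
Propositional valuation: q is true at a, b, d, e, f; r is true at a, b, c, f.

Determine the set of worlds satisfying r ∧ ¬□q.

a

Let φ = r ∧ ¬□q. Evaluate φ at each world:
  a (successors {a, c, f}): φ is true.
  b (successors {a, b, d, e}): φ is false.
  c (successors {a, b}): φ is false.
  d (successors {a, d, f}): φ is false.
  e (successors {a, b, d, f}): φ is false.
  f (successors {d, f}): φ is false.
For instance, at b:
  At b: r is true, ¬□q is false, so r ∧ ¬□q is false.
    At b: □q is true, so ¬□q is false.
      At b: □q requires q at every successor {a, b, d, e}.
        At a: q is true.
        At b: q is true.
        At d: q is true.
        At e: q is true.
      So □q is true at b.
Satisfying worlds: {a}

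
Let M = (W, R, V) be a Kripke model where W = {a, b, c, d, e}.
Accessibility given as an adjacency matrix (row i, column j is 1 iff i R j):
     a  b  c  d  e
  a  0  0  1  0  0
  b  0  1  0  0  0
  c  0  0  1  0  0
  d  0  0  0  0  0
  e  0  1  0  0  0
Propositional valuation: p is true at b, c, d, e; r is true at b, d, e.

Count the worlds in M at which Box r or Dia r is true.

3

Recall that Box ψ holds at a world iff ψ holds at every accessible world, and Dia ψ holds iff ψ holds at some accessible world.
Let φ = Box r or Dia r. Evaluate φ at each world:
  a (successors {c}): φ is false.
  b (successors {b}): φ is true.
  c (successors {c}): φ is false.
  d (successors ∅): φ is true.
  e (successors {b}): φ is true.
For instance, at c:
  At c: Box r is false, Dia r is false, so Box r or Dia r is false.
    At c: Box r requires r at every successor {c}.
      r fails at c, so Box r is false at c.
    At c: Dia r requires r at some successor in {c}.
      At c: r is false.
    So Dia r is false at c.
Satisfying worlds: {b, d, e}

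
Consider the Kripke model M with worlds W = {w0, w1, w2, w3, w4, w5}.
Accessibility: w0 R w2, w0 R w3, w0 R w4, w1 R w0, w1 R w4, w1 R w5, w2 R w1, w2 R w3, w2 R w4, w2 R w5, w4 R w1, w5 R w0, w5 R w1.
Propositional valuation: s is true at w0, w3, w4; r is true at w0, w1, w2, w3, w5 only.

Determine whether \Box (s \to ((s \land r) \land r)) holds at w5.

Yes

Recall that \Box ψ holds at a world iff ψ holds at every accessible world, and \Diamond ψ holds iff ψ holds at some accessible world.
At w5: \Box (s \to ((s \land r) \land r)) requires s \to ((s \land r) \land r) at every successor {w0, w1}.
  At w0: s \to ((s \land r) \land r) is true.
  At w1: s \to ((s \land r) \land r) is true.
So \Box (s \to ((s \land r) \land r)) is true at w5.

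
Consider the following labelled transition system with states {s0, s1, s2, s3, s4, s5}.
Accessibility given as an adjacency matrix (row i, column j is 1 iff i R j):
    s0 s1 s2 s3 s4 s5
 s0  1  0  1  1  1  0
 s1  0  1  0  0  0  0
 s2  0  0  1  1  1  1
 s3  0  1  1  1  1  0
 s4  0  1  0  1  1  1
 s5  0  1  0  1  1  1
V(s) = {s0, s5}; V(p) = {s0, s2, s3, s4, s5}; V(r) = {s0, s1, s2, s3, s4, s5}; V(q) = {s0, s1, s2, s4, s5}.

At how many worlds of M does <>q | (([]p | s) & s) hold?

Let φ = <>q | (([]p | s) & s). Evaluate φ at each world:
  s0 (successors {s0, s2, s3, s4}): φ is true.
  s1 (successors {s1}): φ is true.
  s2 (successors {s2, s3, s4, s5}): φ is true.
  s3 (successors {s1, s2, s3, s4}): φ is true.
  s4 (successors {s1, s3, s4, s5}): φ is true.
  s5 (successors {s1, s3, s4, s5}): φ is true.
For instance, at s4:
  At s4: <>q is true, ([]p | s) & s is false, so <>q | (([]p | s) & s) is true.
    At s4: <>q requires q at some successor in {s1, s3, s4, s5}.
      q holds at s1, so <>q is true at s4.
    At s4: []p | s is false, s is false, so ([]p | s) & s is false.
      At s4: []p is false, s is false, so []p | s is false.
Satisfying worlds: {s0, s1, s2, s3, s4, s5}

6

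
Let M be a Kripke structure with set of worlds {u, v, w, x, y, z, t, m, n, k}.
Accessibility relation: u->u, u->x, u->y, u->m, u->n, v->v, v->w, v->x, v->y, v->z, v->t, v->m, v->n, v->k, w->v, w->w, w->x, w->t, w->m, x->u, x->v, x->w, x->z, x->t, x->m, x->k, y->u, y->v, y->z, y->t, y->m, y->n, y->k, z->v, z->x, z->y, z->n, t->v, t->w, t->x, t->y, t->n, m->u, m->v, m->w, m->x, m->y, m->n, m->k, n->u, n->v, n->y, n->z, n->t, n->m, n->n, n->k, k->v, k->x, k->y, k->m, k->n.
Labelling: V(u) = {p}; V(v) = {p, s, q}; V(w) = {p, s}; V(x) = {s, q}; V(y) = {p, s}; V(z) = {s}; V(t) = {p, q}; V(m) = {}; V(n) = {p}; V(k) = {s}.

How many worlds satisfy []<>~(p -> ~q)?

5

Let φ = []<>~(p -> ~q). Evaluate φ at each world:
  u (successors {u, x, y, m, n}): φ is false.
  v (successors {v, w, x, y, z, t, m, n, k}): φ is true.
  w (successors {v, w, x, t, m}): φ is true.
  x (successors {u, v, w, z, t, m, k}): φ is false.
  y (successors {u, v, z, t, m, n, k}): φ is false.
  z (successors {v, x, y, n}): φ is true.
  t (successors {v, w, x, y, n}): φ is true.
  m (successors {u, v, w, x, y, n, k}): φ is false.
  n (successors {u, v, y, z, t, m, n, k}): φ is false.
  k (successors {v, x, y, m, n}): φ is true.
For instance, at t:
  At t: []<>~(p -> ~q) requires <>~(p -> ~q) at every successor {v, w, x, y, n}.
    At v: <>~(p -> ~q) is true.
    At w: <>~(p -> ~q) is true.
    At x: <>~(p -> ~q) is true.
    At y: <>~(p -> ~q) is true.
    At n: <>~(p -> ~q) is true.
  So []<>~(p -> ~q) is true at t.
Satisfying worlds: {v, w, z, t, k}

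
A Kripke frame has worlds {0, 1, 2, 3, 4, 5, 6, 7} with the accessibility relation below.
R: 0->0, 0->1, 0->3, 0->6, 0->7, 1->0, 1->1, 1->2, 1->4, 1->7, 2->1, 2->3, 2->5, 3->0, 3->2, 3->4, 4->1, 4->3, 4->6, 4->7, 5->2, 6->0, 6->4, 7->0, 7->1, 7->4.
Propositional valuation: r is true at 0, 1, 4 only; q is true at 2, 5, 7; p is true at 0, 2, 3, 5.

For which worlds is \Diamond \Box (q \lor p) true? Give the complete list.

Let φ = \Diamond \Box (q \lor p). Evaluate φ at each world:
  0 (successors {0, 1, 3, 6, 7}): φ is false.
  1 (successors {0, 1, 2, 4, 7}): φ is false.
  2 (successors {1, 3, 5}): φ is true.
  3 (successors {0, 2, 4}): φ is false.
  4 (successors {1, 3, 6, 7}): φ is false.
  5 (successors {2}): φ is false.
  6 (successors {0, 4}): φ is false.
  7 (successors {0, 1, 4}): φ is false.
For instance, at 2:
  At 2: \Diamond \Box (q \lor p) requires \Box (q \lor p) at some successor in {1, 3, 5}.
    \Box (q \lor p) holds at 5, so \Diamond \Box (q \lor p) is true at 2.
      At 5: \Box (q \lor p) requires q \lor p at every successor {2}.
        At 2: q \lor p is true.
      So \Box (q \lor p) is true at 5.
Satisfying worlds: {2}

2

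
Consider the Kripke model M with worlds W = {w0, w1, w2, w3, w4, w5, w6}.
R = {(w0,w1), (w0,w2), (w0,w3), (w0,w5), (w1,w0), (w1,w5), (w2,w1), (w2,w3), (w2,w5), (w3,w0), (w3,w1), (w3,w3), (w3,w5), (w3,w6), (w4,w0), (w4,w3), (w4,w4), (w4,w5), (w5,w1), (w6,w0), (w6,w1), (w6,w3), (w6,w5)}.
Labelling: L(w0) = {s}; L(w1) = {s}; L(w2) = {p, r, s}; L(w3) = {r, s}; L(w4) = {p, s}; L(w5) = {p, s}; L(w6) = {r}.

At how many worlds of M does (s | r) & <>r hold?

5

Let φ = (s | r) & <>r. Evaluate φ at each world:
  w0 (successors {w1, w2, w3, w5}): φ is true.
  w1 (successors {w0, w5}): φ is false.
  w2 (successors {w1, w3, w5}): φ is true.
  w3 (successors {w0, w1, w3, w5, w6}): φ is true.
  w4 (successors {w0, w3, w4, w5}): φ is true.
  w5 (successors {w1}): φ is false.
  w6 (successors {w0, w1, w3, w5}): φ is true.
For instance, at w4:
  At w4: s | r is true, <>r is true, so (s | r) & <>r is true.
    At w4: <>r requires r at some successor in {w0, w3, w4, w5}.
      r holds at w3, so <>r is true at w4.
Satisfying worlds: {w0, w2, w3, w4, w6}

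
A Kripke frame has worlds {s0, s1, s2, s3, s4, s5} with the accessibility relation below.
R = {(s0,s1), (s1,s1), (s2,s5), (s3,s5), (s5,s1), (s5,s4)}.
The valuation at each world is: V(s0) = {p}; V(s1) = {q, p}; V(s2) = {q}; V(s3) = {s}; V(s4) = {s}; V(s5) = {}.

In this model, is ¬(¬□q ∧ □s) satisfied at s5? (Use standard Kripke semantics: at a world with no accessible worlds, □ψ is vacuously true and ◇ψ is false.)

Yes

Recall that □ψ holds at a world iff ψ holds at every accessible world, and ◇ψ holds iff ψ holds at some accessible world.
At s5: ¬□q ∧ □s is false, so ¬(¬□q ∧ □s) is true.
  At s5: ¬□q is true, □s is false, so ¬□q ∧ □s is false.
    At s5: □q is false, so ¬□q is true.
      At s5: □q requires q at every successor {s1, s4}.
        q fails at s4, so □q is false at s5.
    At s5: □s requires s at every successor {s1, s4}.
      s fails at s1, so □s is false at s5.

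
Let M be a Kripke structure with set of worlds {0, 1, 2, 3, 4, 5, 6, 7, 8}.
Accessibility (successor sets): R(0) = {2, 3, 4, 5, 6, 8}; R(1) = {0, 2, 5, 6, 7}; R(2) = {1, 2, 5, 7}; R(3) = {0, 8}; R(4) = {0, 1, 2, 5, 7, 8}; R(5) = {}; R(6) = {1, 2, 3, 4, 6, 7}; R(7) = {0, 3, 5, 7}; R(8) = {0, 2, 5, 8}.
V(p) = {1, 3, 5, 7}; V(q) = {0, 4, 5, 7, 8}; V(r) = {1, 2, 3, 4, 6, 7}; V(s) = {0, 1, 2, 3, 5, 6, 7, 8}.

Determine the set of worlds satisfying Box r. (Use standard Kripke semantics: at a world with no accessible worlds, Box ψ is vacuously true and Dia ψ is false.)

Let φ = Box r. Evaluate φ at each world:
  0 (successors {2, 3, 4, 5, 6, 8}): φ is false.
  1 (successors {0, 2, 5, 6, 7}): φ is false.
  2 (successors {1, 2, 5, 7}): φ is false.
  3 (successors {0, 8}): φ is false.
  4 (successors {0, 1, 2, 5, 7, 8}): φ is false.
  5 (successors ∅): φ is true.
  6 (successors {1, 2, 3, 4, 6, 7}): φ is true.
  7 (successors {0, 3, 5, 7}): φ is false.
  8 (successors {0, 2, 5, 8}): φ is false.
For instance, at 6:
  At 6: Box r requires r at every successor {1, 2, 3, 4, 6, 7}.
    At 1: r is true.
    At 2: r is true.
    At 3: r is true.
    At 4: r is true.
    At 6: r is true.
    At 7: r is true.
  So Box r is true at 6.
Satisfying worlds: {5, 6}

5, 6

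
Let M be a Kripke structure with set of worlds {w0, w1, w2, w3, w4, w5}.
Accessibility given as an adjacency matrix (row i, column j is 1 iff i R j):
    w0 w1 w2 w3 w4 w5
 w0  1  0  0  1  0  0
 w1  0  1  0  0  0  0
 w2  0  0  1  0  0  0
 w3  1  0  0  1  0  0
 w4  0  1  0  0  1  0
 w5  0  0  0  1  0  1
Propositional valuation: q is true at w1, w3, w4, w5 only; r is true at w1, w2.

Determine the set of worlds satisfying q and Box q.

w1, w4, w5

Recall that Box ψ holds at a world iff ψ holds at every accessible world, and Dia ψ holds iff ψ holds at some accessible world.
Let φ = q and Box q. Evaluate φ at each world:
  w0 (successors {w0, w3}): φ is false.
  w1 (successors {w1}): φ is true.
  w2 (successors {w2}): φ is false.
  w3 (successors {w0, w3}): φ is false.
  w4 (successors {w1, w4}): φ is true.
  w5 (successors {w3, w5}): φ is true.
For instance, at w1:
  At w1: q is true, Box q is true, so q and Box q is true.
    At w1: Box q requires q at every successor {w1}.
      At w1: q is true.
    So Box q is true at w1.
Satisfying worlds: {w1, w4, w5}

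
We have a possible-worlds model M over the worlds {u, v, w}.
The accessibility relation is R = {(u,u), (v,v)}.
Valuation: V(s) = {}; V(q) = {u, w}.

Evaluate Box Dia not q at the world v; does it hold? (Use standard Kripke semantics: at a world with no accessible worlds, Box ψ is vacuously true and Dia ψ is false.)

At v: Box Dia not q requires Dia not q at every successor {v}.
    At v: Dia not q requires not q at some successor in {v}.
      not q holds at v, so Dia not q is true at v.
So Box Dia not q is true at v.

Yes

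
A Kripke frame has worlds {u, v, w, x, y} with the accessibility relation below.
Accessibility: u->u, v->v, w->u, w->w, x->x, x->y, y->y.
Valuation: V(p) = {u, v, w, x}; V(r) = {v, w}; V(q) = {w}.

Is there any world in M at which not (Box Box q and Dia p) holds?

Yes

Let φ = not (Box Box q and Dia p). Evaluate φ at each world:
  u (successors {u}): φ is true.
  v (successors {v}): φ is true.
  w (successors {u, w}): φ is true.
  x (successors {x, y}): φ is true.
  y (successors {y}): φ is true.
Detail at u (witness):
  At u: Box Box q and Dia p is false, so not (Box Box q and Dia p) is true.
    At u: Box Box q is false, Dia p is true, so Box Box q and Dia p is false.
      At u: Box Box q requires Box q at every successor {u}.
        Box q fails at u, so Box Box q is false at u.
      At u: Dia p requires p at some successor in {u}.
        p holds at u, so Dia p is true at u.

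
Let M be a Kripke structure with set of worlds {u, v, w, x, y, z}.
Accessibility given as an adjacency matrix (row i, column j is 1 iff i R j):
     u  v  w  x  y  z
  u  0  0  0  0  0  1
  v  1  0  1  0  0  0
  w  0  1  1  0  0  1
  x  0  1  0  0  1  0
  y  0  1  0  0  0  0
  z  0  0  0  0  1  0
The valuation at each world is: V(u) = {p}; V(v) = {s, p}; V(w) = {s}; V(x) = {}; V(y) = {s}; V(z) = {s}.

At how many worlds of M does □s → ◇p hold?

Let φ = □s → ◇p. Evaluate φ at each world:
  u (successors {z}): φ is false.
  v (successors {u, w}): φ is true.
  w (successors {v, w, z}): φ is true.
  x (successors {v, y}): φ is true.
  y (successors {v}): φ is true.
  z (successors {y}): φ is false.
For instance, at y:
  At y: □s is true, ◇p is true, so □s → ◇p is true.
    At y: □s requires s at every successor {v}.
      At v: s is true.
    So □s is true at y.
    At y: ◇p requires p at some successor in {v}.
      p holds at v, so ◇p is true at y.
Satisfying worlds: {v, w, x, y}

4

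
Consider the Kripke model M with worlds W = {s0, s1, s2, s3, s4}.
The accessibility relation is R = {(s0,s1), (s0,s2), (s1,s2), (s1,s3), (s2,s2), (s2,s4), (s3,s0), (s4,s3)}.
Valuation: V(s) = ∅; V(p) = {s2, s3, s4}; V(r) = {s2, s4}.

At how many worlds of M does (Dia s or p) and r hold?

2

Recall that Dia ψ holds at a world iff ψ holds at some accessible world.
Let φ = (Dia s or p) and r. Evaluate φ at each world:
  s0 (successors {s1, s2}): φ is false.
  s1 (successors {s2, s3}): φ is false.
  s2 (successors {s2, s4}): φ is true.
  s3 (successors {s0}): φ is false.
  s4 (successors {s3}): φ is true.
For instance, at s3:
  At s3: Dia s or p is true, r is false, so (Dia s or p) and r is false.
    At s3: Dia s is false, p is true, so Dia s or p is true.
      At s3: Dia s requires s at some successor in {s0}.
        At s0: s is false.
      So Dia s is false at s3.
Satisfying worlds: {s2, s4}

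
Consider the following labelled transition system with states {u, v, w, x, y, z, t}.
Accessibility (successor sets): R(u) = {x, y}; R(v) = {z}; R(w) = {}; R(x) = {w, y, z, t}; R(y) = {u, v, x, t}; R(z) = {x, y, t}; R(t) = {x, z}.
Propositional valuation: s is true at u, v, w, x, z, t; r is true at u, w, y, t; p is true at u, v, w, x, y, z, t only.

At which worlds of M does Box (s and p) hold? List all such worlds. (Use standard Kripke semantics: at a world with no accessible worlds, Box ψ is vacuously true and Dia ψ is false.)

v, w, y, t

Let φ = Box (s and p). Evaluate φ at each world:
  u (successors {x, y}): φ is false.
  v (successors {z}): φ is true.
  w (successors ∅): φ is true.
  x (successors {w, y, z, t}): φ is false.
  y (successors {u, v, x, t}): φ is true.
  z (successors {x, y, t}): φ is false.
  t (successors {x, z}): φ is true.
For instance, at x:
  At x: Box (s and p) requires s and p at every successor {w, y, z, t}.
    s and p fails at y, so Box (s and p) is false at x.
Satisfying worlds: {v, w, y, t}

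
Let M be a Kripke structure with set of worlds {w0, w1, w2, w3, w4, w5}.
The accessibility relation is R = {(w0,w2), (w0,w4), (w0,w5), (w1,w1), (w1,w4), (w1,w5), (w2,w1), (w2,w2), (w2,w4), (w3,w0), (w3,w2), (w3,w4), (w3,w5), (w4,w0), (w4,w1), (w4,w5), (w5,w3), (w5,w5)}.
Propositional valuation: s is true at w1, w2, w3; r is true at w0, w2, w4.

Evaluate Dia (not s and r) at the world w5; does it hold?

No

At w5: Dia (not s and r) requires not s and r at some successor in {w3, w5}.
  At w3: not s and r is false.
  At w5: not s and r is false.
So Dia (not s and r) is false at w5.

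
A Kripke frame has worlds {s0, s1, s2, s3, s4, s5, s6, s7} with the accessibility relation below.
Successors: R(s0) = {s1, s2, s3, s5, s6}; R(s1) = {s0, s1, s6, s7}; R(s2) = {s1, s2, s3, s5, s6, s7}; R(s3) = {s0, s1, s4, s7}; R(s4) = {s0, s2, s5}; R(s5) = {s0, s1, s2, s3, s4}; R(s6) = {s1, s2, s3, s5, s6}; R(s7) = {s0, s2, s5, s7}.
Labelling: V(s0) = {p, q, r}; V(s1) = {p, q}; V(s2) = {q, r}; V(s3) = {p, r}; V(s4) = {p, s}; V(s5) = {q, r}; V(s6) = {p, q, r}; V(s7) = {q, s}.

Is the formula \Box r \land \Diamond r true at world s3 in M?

At s3: \Box r is false, \Diamond r is true, so \Box r \land \Diamond r is false.
  At s3: \Box r requires r at every successor {s0, s1, s4, s7}.
    r fails at s1, so \Box r is false at s3.
  At s3: \Diamond r requires r at some successor in {s0, s1, s4, s7}.
    r holds at s0, so \Diamond r is true at s3.

No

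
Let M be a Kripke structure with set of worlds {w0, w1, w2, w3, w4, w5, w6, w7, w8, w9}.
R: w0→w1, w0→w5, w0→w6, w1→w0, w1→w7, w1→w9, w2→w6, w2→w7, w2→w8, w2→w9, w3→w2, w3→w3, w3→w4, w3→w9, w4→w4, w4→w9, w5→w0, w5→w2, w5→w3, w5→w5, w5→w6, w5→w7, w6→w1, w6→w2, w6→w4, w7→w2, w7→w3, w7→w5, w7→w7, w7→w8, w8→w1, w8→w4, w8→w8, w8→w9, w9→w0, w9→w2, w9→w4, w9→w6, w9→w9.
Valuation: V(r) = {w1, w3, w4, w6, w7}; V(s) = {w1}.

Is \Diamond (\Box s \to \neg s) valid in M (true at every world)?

Let φ = \Diamond (\Box s \to \neg s). Evaluate φ at each world:
  w0 (successors {w1, w5, w6}): φ is true.
  w1 (successors {w0, w7, w9}): φ is true.
  w2 (successors {w6, w7, w8, w9}): φ is true.
  w3 (successors {w2, w3, w4, w9}): φ is true.
  w4 (successors {w4, w9}): φ is true.
  w5 (successors {w0, w2, w3, w5, w6, w7}): φ is true.
  w6 (successors {w1, w2, w4}): φ is true.
  w7 (successors {w2, w3, w5, w7, w8}): φ is true.
  w8 (successors {w1, w4, w8, w9}): φ is true.
  w9 (successors {w0, w2, w4, w6, w9}): φ is true.
For instance, at w6:
  At w6: \Diamond (\Box s \to \neg s) requires \Box s \to \neg s at some successor in {w1, w2, w4}.
    \Box s \to \neg s holds at w1, so \Diamond (\Box s \to \neg s) is true at w6.
      At w1: \Box s is false, \neg s is false, so \Box s \to \neg s is true.

Yes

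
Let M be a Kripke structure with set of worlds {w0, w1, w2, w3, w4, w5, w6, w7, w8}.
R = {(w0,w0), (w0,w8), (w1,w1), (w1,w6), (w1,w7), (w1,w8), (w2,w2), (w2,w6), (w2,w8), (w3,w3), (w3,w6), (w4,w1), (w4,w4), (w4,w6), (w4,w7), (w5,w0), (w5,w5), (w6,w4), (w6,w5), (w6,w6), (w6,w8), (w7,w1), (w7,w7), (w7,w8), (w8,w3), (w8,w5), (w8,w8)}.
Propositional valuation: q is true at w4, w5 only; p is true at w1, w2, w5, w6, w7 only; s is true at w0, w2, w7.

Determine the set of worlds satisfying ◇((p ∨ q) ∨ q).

w1, w2, w3, w4, w5, w6, w7, w8

Recall that ◇ψ holds at a world iff ψ holds at some accessible world.
Let φ = ◇((p ∨ q) ∨ q). Evaluate φ at each world:
  w0 (successors {w0, w8}): φ is false.
  w1 (successors {w1, w6, w7, w8}): φ is true.
  w2 (successors {w2, w6, w8}): φ is true.
  w3 (successors {w3, w6}): φ is true.
  w4 (successors {w1, w4, w6, w7}): φ is true.
  w5 (successors {w0, w5}): φ is true.
  w6 (successors {w4, w5, w6, w8}): φ is true.
  w7 (successors {w1, w7, w8}): φ is true.
  w8 (successors {w3, w5, w8}): φ is true.
For instance, at w6:
  At w6: ◇((p ∨ q) ∨ q) requires (p ∨ q) ∨ q at some successor in {w4, w5, w6, w8}.
    (p ∨ q) ∨ q holds at w4, so ◇((p ∨ q) ∨ q) is true at w6.
Satisfying worlds: {w1, w2, w3, w4, w5, w6, w7, w8}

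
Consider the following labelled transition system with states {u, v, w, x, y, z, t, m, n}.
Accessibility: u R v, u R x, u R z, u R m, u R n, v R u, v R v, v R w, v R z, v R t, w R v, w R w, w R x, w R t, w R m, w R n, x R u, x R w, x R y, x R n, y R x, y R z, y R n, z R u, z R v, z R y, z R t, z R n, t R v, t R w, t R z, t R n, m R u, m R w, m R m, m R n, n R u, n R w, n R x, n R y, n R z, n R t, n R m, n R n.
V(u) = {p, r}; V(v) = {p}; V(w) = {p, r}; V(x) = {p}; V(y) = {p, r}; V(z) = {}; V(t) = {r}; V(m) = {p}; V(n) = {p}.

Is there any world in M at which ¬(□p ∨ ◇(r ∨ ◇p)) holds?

No

Let φ = ¬(□p ∨ ◇(r ∨ ◇p)). Evaluate φ at each world:
  u (successors {v, x, z, m, n}): φ is false.
  v (successors {u, v, w, z, t}): φ is false.
  w (successors {v, w, x, t, m, n}): φ is false.
  x (successors {u, w, y, n}): φ is false.
  y (successors {x, z, n}): φ is false.
  z (successors {u, v, y, t, n}): φ is false.
  t (successors {v, w, z, n}): φ is false.
  m (successors {u, w, m, n}): φ is false.
  n (successors {u, w, x, y, z, t, m, n}): φ is false.
For instance, at n:
  At n: □p ∨ ◇(r ∨ ◇p) is true, so ¬(□p ∨ ◇(r ∨ ◇p)) is false.
    At n: □p is false, ◇(r ∨ ◇p) is true, so □p ∨ ◇(r ∨ ◇p) is true.
      At n: □p requires p at every successor {u, w, x, y, z, t, m, n}.
        p fails at z, so □p is false at n.
      At n: ◇(r ∨ ◇p) requires r ∨ ◇p at some successor in {u, w, x, y, z, t, m, n}.
        r ∨ ◇p holds at u, so ◇(r ∨ ◇p) is true at n.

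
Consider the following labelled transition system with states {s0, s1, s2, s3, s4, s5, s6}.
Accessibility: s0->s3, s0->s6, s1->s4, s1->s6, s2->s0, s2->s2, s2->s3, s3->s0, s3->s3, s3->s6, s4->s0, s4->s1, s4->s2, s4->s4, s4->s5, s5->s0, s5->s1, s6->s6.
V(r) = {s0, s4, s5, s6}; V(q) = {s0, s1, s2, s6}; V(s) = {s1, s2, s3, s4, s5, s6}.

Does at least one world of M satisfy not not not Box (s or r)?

Recall that Box ψ holds at a world iff ψ holds at every accessible world, and Dia ψ holds iff ψ holds at some accessible world.
Let φ = not not not Box (s or r). Evaluate φ at each world:
  s0 (successors {s3, s6}): φ is false.
  s1 (successors {s4, s6}): φ is false.
  s2 (successors {s0, s2, s3}): φ is false.
  s3 (successors {s0, s3, s6}): φ is false.
  s4 (successors {s0, s1, s2, s4, s5}): φ is false.
  s5 (successors {s0, s1}): φ is false.
  s6 (successors {s6}): φ is false.
For instance, at s1:
  At s1: not not Box (s or r) is true, so not not not Box (s or r) is false.
    At s1: not Box (s or r) is false, so not not Box (s or r) is true.
      At s1: Box (s or r) is true, so not Box (s or r) is false.

No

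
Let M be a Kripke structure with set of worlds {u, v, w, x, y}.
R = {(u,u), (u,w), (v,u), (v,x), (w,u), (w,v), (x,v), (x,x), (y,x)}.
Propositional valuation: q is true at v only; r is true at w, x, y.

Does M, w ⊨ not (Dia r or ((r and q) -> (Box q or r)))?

At w: Dia r or ((r and q) -> (Box q or r)) is true, so not (Dia r or ((r and q) -> (Box q or r))) is false.
  At w: Dia r is false, (r and q) -> (Box q or r) is true, so Dia r or ((r and q) -> (Box q or r)) is true.
    At w: Dia r requires r at some successor in {u, v}.
      At u: r is false.
      At v: r is false.
    So Dia r is false at w.
    At w: r and q is false, Box q or r is true, so (r and q) -> (Box q or r) is true.
      At w: Box q is false, r is true, so Box q or r is true.

No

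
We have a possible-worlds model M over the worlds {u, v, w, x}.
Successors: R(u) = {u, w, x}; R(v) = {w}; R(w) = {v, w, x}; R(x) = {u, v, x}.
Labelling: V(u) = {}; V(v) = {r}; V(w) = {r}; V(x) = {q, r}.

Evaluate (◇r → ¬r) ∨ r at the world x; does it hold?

At x: ◇r → ¬r is false, r is true, so (◇r → ¬r) ∨ r is true.
  At x: ◇r is true, ¬r is false, so ◇r → ¬r is false.
    At x: ◇r requires r at some successor in {u, v, x}.
      r holds at v, so ◇r is true at x.

Yes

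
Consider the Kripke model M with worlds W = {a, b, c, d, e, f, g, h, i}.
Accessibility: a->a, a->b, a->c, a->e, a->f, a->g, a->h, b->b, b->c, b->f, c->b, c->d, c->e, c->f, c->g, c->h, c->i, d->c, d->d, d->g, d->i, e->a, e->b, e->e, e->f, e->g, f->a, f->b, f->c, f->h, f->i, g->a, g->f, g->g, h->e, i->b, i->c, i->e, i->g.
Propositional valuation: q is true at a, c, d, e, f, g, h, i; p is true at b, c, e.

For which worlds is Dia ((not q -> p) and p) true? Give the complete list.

Let φ = Dia ((not q -> p) and p). Evaluate φ at each world:
  a (successors {a, b, c, e, f, g, h}): φ is true.
  b (successors {b, c, f}): φ is true.
  c (successors {b, d, e, f, g, h, i}): φ is true.
  d (successors {c, d, g, i}): φ is true.
  e (successors {a, b, e, f, g}): φ is true.
  f (successors {a, b, c, h, i}): φ is true.
  g (successors {a, f, g}): φ is false.
  h (successors {e}): φ is true.
  i (successors {b, c, e, g}): φ is true.
For instance, at h:
  At h: Dia ((not q -> p) and p) requires (not q -> p) and p at some successor in {e}.
    (not q -> p) and p holds at e, so Dia ((not q -> p) and p) is true at h.
Satisfying worlds: {a, b, c, d, e, f, h, i}

a, b, c, d, e, f, h, i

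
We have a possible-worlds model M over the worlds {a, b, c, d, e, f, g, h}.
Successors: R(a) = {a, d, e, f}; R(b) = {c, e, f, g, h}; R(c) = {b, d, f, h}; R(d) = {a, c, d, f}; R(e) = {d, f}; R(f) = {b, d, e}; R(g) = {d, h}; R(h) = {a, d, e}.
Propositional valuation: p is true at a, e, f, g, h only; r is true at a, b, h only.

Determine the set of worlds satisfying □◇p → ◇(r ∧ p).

Let φ = □◇p → ◇(r ∧ p). Evaluate φ at each world:
  a (successors {a, d, e, f}): φ is true.
  b (successors {c, e, f, g, h}): φ is true.
  c (successors {b, d, f, h}): φ is true.
  d (successors {a, c, d, f}): φ is true.
  e (successors {d, f}): φ is false.
  f (successors {b, d, e}): φ is false.
  g (successors {d, h}): φ is true.
  h (successors {a, d, e}): φ is true.
For instance, at g:
  At g: □◇p is true, ◇(r ∧ p) is true, so □◇p → ◇(r ∧ p) is true.
    At g: □◇p requires ◇p at every successor {d, h}.
      At d: ◇p is true.
      At h: ◇p is true.
    So □◇p is true at g.
    At g: ◇(r ∧ p) requires r ∧ p at some successor in {d, h}.
      r ∧ p holds at h, so ◇(r ∧ p) is true at g.
Satisfying worlds: {a, b, c, d, g, h}

a, b, c, d, g, h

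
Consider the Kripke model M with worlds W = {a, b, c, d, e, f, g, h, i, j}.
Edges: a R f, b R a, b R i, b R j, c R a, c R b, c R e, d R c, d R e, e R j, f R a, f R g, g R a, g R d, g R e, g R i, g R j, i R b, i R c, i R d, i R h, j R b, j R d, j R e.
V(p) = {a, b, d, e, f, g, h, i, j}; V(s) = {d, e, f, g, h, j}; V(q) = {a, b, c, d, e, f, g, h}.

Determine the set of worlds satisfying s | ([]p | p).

Recall that []ψ holds at a world iff ψ holds at every accessible world, and <>ψ holds iff ψ holds at some accessible world.
Let φ = s | ([]p | p). Evaluate φ at each world:
  a (successors {f}): φ is true.
  b (successors {a, i, j}): φ is true.
  c (successors {a, b, e}): φ is true.
  d (successors {c, e}): φ is true.
  e (successors {j}): φ is true.
  f (successors {a, g}): φ is true.
  g (successors {a, d, e, i, j}): φ is true.
  h (successors ∅): φ is true.
  i (successors {b, c, d, h}): φ is true.
  j (successors {b, d, e}): φ is true.
For instance, at j:
  At j: s is true, []p | p is true, so s | ([]p | p) is true.
    At j: []p is true, p is true, so []p | p is true.
      At j: []p requires p at every successor {b, d, e}.
        At b: p is true.
        At d: p is true.
        At e: p is true.
      So []p is true at j.
Satisfying worlds: {a, b, c, d, e, f, g, h, i, j}

a, b, c, d, e, f, g, h, i, j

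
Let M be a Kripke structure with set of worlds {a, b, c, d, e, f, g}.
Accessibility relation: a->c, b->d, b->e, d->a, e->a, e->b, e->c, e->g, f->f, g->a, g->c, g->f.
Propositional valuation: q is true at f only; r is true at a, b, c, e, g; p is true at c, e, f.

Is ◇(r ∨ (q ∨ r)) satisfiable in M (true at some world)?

Let φ = ◇(r ∨ (q ∨ r)). Evaluate φ at each world:
  a (successors {c}): φ is true.
  b (successors {d, e}): φ is true.
  c (successors ∅): φ is false.
  d (successors {a}): φ is true.
  e (successors {a, b, c, g}): φ is true.
  f (successors {f}): φ is true.
  g (successors {a, c, f}): φ is true.
Detail at a (witness):
  At a: ◇(r ∨ (q ∨ r)) requires r ∨ (q ∨ r) at some successor in {c}.
    r ∨ (q ∨ r) holds at c, so ◇(r ∨ (q ∨ r)) is true at a.

Yes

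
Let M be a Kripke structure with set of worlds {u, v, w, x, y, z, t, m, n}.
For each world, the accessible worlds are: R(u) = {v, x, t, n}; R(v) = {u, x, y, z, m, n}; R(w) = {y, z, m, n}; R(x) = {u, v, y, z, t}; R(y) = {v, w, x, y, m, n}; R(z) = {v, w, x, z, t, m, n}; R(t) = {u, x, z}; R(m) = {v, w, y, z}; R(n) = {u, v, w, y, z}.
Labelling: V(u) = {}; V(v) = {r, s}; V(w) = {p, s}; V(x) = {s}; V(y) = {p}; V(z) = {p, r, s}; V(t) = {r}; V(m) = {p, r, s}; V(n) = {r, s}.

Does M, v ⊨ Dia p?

At v: Dia p requires p at some successor in {u, x, y, z, m, n}.
  p holds at y, so Dia p is true at v.

Yes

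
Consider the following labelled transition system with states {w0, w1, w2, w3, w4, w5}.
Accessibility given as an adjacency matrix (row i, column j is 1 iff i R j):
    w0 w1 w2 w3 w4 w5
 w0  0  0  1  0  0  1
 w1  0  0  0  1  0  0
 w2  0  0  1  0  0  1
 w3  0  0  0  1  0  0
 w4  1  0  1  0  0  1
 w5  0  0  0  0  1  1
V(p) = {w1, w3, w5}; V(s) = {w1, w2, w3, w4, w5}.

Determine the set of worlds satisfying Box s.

Recall that Box ψ holds at a world iff ψ holds at every accessible world, and Dia ψ holds iff ψ holds at some accessible world.
Let φ = Box s. Evaluate φ at each world:
  w0 (successors {w2, w5}): φ is true.
  w1 (successors {w3}): φ is true.
  w2 (successors {w2, w5}): φ is true.
  w3 (successors {w3}): φ is true.
  w4 (successors {w0, w2, w5}): φ is false.
  w5 (successors {w4, w5}): φ is true.
For instance, at w1:
  At w1: Box s requires s at every successor {w3}.
    At w3: s is true.
  So Box s is true at w1.
Satisfying worlds: {w0, w1, w2, w3, w5}

w0, w1, w2, w3, w5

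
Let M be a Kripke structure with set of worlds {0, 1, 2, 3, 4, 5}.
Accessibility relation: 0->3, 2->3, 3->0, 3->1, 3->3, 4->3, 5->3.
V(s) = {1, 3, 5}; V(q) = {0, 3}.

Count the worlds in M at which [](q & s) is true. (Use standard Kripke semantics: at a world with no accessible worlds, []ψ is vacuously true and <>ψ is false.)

Let φ = [](q & s). Evaluate φ at each world:
  0 (successors {3}): φ is true.
  1 (successors ∅): φ is true.
  2 (successors {3}): φ is true.
  3 (successors {0, 1, 3}): φ is false.
  4 (successors {3}): φ is true.
  5 (successors {3}): φ is true.
For instance, at 3:
  At 3: [](q & s) requires q & s at every successor {0, 1, 3}.
    q & s fails at 0, so [](q & s) is false at 3.
Satisfying worlds: {0, 1, 2, 4, 5}

5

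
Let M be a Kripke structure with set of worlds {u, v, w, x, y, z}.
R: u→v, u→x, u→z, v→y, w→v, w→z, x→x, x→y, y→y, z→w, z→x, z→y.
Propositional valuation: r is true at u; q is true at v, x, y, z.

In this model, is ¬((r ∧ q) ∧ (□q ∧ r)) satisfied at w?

At w: (r ∧ q) ∧ (□q ∧ r) is false, so ¬((r ∧ q) ∧ (□q ∧ r)) is true.
  At w: r ∧ q is false, □q ∧ r is false, so (r ∧ q) ∧ (□q ∧ r) is false.
    At w: □q is true, r is false, so □q ∧ r is false.
      At w: □q requires q at every successor {v, z}.
        At v: q is true.
        At z: q is true.
      So □q is true at w.

Yes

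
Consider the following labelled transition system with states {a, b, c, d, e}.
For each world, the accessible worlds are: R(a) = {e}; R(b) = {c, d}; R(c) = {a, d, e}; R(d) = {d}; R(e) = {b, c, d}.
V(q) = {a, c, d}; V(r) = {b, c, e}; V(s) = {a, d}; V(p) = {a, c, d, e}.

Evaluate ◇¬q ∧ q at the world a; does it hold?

Yes

Recall that ◇ψ holds at a world iff ψ holds at some accessible world.
At a: ◇¬q is true, q is true, so ◇¬q ∧ q is true.
  At a: ◇¬q requires ¬q at some successor in {e}.
    ¬q holds at e, so ◇¬q is true at a.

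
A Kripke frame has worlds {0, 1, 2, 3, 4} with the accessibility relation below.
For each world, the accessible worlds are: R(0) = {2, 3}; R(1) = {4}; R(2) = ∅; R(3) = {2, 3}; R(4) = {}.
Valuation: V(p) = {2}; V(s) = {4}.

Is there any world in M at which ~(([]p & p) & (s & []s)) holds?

Yes

Let φ = ~(([]p & p) & (s & []s)). Evaluate φ at each world:
  0 (successors {2, 3}): φ is true.
  1 (successors {4}): φ is true.
  2 (successors ∅): φ is true.
  3 (successors {2, 3}): φ is true.
  4 (successors ∅): φ is true.
Detail at 0 (witness):
  At 0: ([]p & p) & (s & []s) is false, so ~(([]p & p) & (s & []s)) is true.
    At 0: []p & p is false, s & []s is false, so ([]p & p) & (s & []s) is false.
      At 0: []p is false, p is false, so []p & p is false.
      At 0: s is false, []s is false, so s & []s is false.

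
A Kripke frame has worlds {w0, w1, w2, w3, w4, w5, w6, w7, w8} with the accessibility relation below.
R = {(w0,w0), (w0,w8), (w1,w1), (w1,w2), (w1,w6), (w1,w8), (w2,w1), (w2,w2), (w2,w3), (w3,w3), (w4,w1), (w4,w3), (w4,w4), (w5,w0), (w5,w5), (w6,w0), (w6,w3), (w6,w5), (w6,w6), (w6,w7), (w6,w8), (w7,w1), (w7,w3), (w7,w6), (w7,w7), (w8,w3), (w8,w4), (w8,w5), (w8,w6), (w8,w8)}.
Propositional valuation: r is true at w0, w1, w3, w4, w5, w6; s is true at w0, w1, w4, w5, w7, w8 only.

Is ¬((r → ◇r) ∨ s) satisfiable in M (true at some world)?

No

Let φ = ¬((r → ◇r) ∨ s). Evaluate φ at each world:
  w0 (successors {w0, w8}): φ is false.
  w1 (successors {w1, w2, w6, w8}): φ is false.
  w2 (successors {w1, w2, w3}): φ is false.
  w3 (successors {w3}): φ is false.
  w4 (successors {w1, w3, w4}): φ is false.
  w5 (successors {w0, w5}): φ is false.
  w6 (successors {w0, w3, w5, w6, w7, w8}): φ is false.
  w7 (successors {w1, w3, w6, w7}): φ is false.
  w8 (successors {w3, w4, w5, w6, w8}): φ is false.
For instance, at w0:
  At w0: (r → ◇r) ∨ s is true, so ¬((r → ◇r) ∨ s) is false.
    At w0: r → ◇r is true, s is true, so (r → ◇r) ∨ s is true.
      At w0: r is true, ◇r is true, so r → ◇r is true.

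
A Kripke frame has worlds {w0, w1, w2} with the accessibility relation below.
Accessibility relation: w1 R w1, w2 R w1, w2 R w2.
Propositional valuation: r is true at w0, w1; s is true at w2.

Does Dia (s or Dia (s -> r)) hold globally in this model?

No

Let φ = Dia (s or Dia (s -> r)). Evaluate φ at each world:
  w0 (successors ∅): φ is false.
  w1 (successors {w1}): φ is true.
  w2 (successors {w1, w2}): φ is true.
Detail at w0 (counterexample):
  At w0: no accessible worlds, so Dia (s or Dia (s -> r)) is false.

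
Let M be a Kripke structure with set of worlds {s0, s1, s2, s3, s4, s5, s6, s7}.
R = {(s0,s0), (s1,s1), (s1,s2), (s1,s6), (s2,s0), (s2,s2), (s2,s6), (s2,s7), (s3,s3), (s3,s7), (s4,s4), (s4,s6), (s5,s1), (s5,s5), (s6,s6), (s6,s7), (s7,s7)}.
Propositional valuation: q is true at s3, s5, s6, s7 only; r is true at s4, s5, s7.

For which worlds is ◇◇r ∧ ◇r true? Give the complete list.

Recall that ◇ψ holds at a world iff ψ holds at some accessible world.
Let φ = ◇◇r ∧ ◇r. Evaluate φ at each world:
  s0 (successors {s0}): φ is false.
  s1 (successors {s1, s2, s6}): φ is false.
  s2 (successors {s0, s2, s6, s7}): φ is true.
  s3 (successors {s3, s7}): φ is true.
  s4 (successors {s4, s6}): φ is true.
  s5 (successors {s1, s5}): φ is true.
  s6 (successors {s6, s7}): φ is true.
  s7 (successors {s7}): φ is true.
For instance, at s3:
  At s3: ◇◇r is true, ◇r is true, so ◇◇r ∧ ◇r is true.
    At s3: ◇◇r requires ◇r at some successor in {s3, s7}.
      ◇r holds at s3, so ◇◇r is true at s3.
    At s3: ◇r requires r at some successor in {s3, s7}.
      r holds at s7, so ◇r is true at s3.
Satisfying worlds: {s2, s3, s4, s5, s6, s7}

s2, s3, s4, s5, s6, s7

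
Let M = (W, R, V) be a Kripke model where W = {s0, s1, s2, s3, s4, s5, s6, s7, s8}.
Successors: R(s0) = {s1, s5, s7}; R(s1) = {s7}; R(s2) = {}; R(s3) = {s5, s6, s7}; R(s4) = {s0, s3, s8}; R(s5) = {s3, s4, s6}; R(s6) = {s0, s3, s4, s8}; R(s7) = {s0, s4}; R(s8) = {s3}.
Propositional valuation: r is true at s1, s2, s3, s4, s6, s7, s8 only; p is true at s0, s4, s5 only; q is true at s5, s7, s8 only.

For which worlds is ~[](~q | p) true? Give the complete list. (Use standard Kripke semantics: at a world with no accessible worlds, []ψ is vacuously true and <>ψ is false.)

Let φ = ~[](~q | p). Evaluate φ at each world:
  s0 (successors {s1, s5, s7}): φ is true.
  s1 (successors {s7}): φ is true.
  s2 (successors ∅): φ is false.
  s3 (successors {s5, s6, s7}): φ is true.
  s4 (successors {s0, s3, s8}): φ is true.
  s5 (successors {s3, s4, s6}): φ is false.
  s6 (successors {s0, s3, s4, s8}): φ is true.
  s7 (successors {s0, s4}): φ is false.
  s8 (successors {s3}): φ is false.
For instance, at s4:
  At s4: [](~q | p) is false, so ~[](~q | p) is true.
    At s4: [](~q | p) requires ~q | p at every successor {s0, s3, s8}.
      ~q | p fails at s8, so [](~q | p) is false at s4.
Satisfying worlds: {s0, s1, s3, s4, s6}

s0, s1, s3, s4, s6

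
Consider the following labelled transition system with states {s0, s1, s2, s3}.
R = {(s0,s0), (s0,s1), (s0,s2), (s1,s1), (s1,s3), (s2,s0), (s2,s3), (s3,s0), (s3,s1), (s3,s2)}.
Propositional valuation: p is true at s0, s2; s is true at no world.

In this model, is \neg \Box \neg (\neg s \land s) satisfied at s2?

No

At s2: \Box \neg (\neg s \land s) is true, so \neg \Box \neg (\neg s \land s) is false.
  At s2: \Box \neg (\neg s \land s) requires \neg (\neg s \land s) at every successor {s0, s3}.
    At s0: \neg (\neg s \land s) is true.
    At s3: \neg (\neg s \land s) is true.
  So \Box \neg (\neg s \land s) is true at s2.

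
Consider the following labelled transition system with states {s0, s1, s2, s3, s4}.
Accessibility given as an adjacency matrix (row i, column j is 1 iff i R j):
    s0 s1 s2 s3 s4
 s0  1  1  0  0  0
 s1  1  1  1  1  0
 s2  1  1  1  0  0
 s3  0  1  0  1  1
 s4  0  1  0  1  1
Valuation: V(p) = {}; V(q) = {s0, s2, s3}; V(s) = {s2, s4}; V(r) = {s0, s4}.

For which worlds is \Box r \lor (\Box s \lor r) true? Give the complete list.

s0, s4

Let φ = \Box r \lor (\Box s \lor r). Evaluate φ at each world:
  s0 (successors {s0, s1}): φ is true.
  s1 (successors {s0, s1, s2, s3}): φ is false.
  s2 (successors {s0, s1, s2}): φ is false.
  s3 (successors {s1, s3, s4}): φ is false.
  s4 (successors {s1, s3, s4}): φ is true.
For instance, at s3:
  At s3: \Box r is false, \Box s \lor r is false, so \Box r \lor (\Box s \lor r) is false.
    At s3: \Box r requires r at every successor {s1, s3, s4}.
      r fails at s1, so \Box r is false at s3.
    At s3: \Box s is false, r is false, so \Box s \lor r is false.
      At s3: \Box s requires s at every successor {s1, s3, s4}.
        s fails at s1, so \Box s is false at s3.
Satisfying worlds: {s0, s4}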